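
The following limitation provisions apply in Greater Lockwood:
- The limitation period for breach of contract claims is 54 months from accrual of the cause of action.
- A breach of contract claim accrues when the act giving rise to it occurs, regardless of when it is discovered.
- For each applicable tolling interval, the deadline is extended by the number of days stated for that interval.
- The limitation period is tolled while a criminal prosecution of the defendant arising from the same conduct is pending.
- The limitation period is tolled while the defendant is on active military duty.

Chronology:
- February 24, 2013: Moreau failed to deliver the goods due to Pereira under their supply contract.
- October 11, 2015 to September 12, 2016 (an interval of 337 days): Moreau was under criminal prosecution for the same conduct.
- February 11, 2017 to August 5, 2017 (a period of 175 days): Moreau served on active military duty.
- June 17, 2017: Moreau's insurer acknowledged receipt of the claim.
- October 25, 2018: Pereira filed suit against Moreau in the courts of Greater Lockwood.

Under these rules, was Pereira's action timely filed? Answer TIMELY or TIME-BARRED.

The cause of action accrued on February 24, 2013, the date of the act.
54 months from February 24, 2013 is August 24, 2017.
Because the pending criminal prosecution ran from October 11, 2015 to September 12, 2016, the deadline is extended by 337 days to July 27, 2018.
The period was tolled for 175 days by the defendant's active military service (February 11, 2017 to August 5, 2017), pushing the deadline to January 18, 2019.
Nothing else in the chronology tolls or restarts the period.
Filing on October 25, 2018 beat the January 18, 2019 deadline — the action is timely.

TIMELY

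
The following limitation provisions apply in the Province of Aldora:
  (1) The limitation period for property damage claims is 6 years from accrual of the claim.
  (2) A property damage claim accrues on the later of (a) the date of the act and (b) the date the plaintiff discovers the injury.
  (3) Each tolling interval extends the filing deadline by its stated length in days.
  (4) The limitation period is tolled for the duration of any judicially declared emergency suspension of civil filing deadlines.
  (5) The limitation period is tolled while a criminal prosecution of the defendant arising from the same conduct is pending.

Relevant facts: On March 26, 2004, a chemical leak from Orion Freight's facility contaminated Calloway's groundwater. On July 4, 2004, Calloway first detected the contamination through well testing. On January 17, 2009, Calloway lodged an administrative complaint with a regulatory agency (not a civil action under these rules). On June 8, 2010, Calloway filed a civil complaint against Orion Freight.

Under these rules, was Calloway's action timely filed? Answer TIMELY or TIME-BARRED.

Taking the later of the act (March 26, 2004) and discovery (July 4, 2004), the claim accrued on July 4, 2004.
Adding the 6 years base period to July 4, 2004 gives a deadline of July 4, 2010, before any tolling.
Nothing else in the chronology tolls or restarts the period.
The June 8, 2010 filing precedes the July 4, 2010 deadline; the claim is timely.

TIMELY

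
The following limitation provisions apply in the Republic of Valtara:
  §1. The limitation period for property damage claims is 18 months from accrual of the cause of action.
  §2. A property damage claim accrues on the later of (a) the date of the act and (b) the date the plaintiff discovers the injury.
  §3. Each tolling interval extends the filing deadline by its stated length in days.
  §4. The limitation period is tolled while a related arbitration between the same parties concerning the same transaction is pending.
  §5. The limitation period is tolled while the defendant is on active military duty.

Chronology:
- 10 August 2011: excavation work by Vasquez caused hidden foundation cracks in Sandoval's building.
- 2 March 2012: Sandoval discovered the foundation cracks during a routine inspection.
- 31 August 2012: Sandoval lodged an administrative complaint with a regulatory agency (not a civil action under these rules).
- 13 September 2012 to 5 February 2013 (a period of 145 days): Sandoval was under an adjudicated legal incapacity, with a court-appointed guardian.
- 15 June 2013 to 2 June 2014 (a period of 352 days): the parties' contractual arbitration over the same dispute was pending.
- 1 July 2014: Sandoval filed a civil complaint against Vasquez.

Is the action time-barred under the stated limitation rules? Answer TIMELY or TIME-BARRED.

Taking the later of the act (10 August 2011) and discovery (2 March 2012), the claim accrued on 2 March 2012.
Adding the 18 months base period to 2 March 2012 gives a deadline of 2 September 2013, before any tolling.
The period was tolled for 352 days by the pending related arbitration (15 June 2013 to 2 June 2014), pushing the deadline to 20 August 2014.
Although the plaintiff's incapacity ran from 13 September 2012 to 5 February 2013, the stated rules do not make that a tolling event, so it is disregarded.
None of the other events listed affects the running of the period under the stated rules.
Sandoval filed on 1 July 2014, before the 20 August 2014 deadline, so the action is timely.

TIMELY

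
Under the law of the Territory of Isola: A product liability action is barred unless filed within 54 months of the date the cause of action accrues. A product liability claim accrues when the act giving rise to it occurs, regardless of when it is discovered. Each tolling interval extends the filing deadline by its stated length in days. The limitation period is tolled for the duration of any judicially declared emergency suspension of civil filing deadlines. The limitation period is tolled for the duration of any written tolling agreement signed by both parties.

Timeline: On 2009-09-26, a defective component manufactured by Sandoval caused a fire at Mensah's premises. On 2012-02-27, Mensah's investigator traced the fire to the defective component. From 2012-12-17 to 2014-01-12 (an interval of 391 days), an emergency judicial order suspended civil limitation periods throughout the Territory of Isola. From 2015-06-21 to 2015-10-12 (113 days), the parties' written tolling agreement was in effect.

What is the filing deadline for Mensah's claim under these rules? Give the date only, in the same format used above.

2015-04-21

Because the rule ties accrual to occurrence, the claim accrued on 2009-09-26, not on the 2012-02-27 discovery date.
The untolled deadline — 54 months after 2009-09-26 — is 2014-03-26.
The period was tolled for 391 days by the emergency suspension of filing deadlines (2012-12-17 to 2014-01-12), pushing the deadline to 2015-04-21.
The written tolling agreement from 2015-06-21 to 2015-10-12 began after the period had already run on 2015-04-21, so it has no tolling effect.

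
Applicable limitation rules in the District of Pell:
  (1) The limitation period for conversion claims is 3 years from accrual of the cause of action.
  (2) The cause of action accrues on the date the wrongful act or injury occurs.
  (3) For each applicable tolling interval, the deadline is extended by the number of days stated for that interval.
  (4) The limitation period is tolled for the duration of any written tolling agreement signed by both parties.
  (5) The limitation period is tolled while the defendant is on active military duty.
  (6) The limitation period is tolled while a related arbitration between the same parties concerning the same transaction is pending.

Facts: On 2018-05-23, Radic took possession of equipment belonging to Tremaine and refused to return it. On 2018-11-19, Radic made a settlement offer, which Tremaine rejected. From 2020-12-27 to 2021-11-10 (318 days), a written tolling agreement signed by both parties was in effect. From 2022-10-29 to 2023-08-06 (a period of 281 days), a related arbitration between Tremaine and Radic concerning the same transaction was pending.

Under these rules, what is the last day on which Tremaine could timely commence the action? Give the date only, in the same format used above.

The limitation period began to run on 2018-05-23.
3 years from 2018-05-23 is 2021-05-23.
Because the written tolling agreement ran from 2020-12-27 to 2021-11-10, the deadline is extended by 318 days to 2022-04-06.
The pending related arbitration starting 2022-10-29 came too late — the period had run on 2022-04-06 — and so does not extend the deadline.
None of the other events listed affects the running of the period under the stated rules.

2022-04-06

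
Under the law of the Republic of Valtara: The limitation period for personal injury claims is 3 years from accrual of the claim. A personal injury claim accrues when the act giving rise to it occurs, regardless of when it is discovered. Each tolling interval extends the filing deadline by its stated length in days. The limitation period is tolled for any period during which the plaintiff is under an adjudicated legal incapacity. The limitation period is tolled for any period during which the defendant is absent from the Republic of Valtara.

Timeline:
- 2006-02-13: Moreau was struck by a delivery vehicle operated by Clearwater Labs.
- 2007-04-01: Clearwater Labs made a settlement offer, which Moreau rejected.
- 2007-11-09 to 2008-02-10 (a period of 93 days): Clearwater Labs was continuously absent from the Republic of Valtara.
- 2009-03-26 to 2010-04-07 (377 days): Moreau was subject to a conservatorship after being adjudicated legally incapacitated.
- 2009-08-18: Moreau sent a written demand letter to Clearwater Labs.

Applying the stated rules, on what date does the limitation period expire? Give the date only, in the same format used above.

2010-05-29

The claim accrued on 2006-02-13, when the wrongful act occurred.
3 years from 2006-02-13 is 2009-02-13.
The defendant's absence from the jurisdiction from 2007-11-09 to 2008-02-10 tolled the period for 93 days, extending the deadline to 2009-05-17.
Because the plaintiff's legal incapacity ran from 2009-03-26 to 2010-04-07, the deadline is extended by 377 days to 2010-05-29.
None of the other events listed affects the running of the period under the stated rules.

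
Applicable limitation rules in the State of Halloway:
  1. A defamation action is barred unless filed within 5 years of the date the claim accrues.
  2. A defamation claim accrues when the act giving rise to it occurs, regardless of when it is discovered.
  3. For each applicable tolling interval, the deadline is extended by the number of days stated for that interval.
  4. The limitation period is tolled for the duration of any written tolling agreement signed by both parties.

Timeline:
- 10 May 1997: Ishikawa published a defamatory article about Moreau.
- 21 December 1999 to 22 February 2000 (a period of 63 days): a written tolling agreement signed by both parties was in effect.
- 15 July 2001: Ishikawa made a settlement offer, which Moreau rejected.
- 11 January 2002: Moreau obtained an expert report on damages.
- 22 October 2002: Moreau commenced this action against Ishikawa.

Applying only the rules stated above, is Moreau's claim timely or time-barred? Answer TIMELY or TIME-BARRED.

The claim accrued on 10 May 1997, when the wrongful act occurred.
Adding the 5 years base period to 10 May 1997 gives a deadline of 10 May 2002, before any tolling.
The period was tolled for 63 days by the written tolling agreement (21 December 1999 to 22 February 2000), pushing the deadline to 12 July 2002.
None of the other events listed affects the running of the period under the stated rules.
Moreau filed on 22 October 2002, after the 12 July 2002 deadline, so the action is time-barred.

TIME-BARRED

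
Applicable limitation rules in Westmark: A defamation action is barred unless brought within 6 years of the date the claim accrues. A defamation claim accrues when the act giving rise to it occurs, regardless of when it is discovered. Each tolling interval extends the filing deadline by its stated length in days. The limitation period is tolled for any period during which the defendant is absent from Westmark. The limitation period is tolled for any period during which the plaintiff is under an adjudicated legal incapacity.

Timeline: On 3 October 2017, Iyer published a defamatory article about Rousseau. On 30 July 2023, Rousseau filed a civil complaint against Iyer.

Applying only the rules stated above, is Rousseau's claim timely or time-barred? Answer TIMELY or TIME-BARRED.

TIMELY

The claim accrued on 3 October 2017, when the wrongful act occurred.
6 years from 3 October 2017 is 3 October 2023.
Rousseau filed on 30 July 2023, before the 3 October 2023 deadline, so the action is timely.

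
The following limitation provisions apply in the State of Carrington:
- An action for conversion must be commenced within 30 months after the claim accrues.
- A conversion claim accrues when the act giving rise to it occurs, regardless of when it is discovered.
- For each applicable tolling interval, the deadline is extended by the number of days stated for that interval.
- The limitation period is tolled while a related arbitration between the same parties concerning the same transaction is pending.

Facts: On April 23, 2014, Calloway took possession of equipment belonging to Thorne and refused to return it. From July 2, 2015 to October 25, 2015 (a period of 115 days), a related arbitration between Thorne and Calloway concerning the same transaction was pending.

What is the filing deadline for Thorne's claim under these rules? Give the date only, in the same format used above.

February 15, 2017

The claim accrued on April 23, 2014, the date of the act.
The untolled deadline — 30 months after April 23, 2014 — is October 23, 2016.
The pending related arbitration from July 2, 2015 to October 25, 2015 tolled the period for 115 days, extending the deadline to February 15, 2017.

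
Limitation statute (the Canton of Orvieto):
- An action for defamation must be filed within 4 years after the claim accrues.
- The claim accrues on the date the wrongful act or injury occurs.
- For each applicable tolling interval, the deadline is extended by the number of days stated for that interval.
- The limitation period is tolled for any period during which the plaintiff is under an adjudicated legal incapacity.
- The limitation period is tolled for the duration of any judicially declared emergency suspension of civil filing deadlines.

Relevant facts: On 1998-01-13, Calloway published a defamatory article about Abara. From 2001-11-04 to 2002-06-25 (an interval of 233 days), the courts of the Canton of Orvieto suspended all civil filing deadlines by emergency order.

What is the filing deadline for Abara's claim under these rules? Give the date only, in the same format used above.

The claim accrued on 1998-01-13, the date of the act.
4 years from 1998-01-13 is 2002-01-13.
The period was tolled for 233 days by the emergency suspension of filing deadlines (2001-11-04 to 2002-06-25), pushing the deadline to 2002-09-03.

2002-09-03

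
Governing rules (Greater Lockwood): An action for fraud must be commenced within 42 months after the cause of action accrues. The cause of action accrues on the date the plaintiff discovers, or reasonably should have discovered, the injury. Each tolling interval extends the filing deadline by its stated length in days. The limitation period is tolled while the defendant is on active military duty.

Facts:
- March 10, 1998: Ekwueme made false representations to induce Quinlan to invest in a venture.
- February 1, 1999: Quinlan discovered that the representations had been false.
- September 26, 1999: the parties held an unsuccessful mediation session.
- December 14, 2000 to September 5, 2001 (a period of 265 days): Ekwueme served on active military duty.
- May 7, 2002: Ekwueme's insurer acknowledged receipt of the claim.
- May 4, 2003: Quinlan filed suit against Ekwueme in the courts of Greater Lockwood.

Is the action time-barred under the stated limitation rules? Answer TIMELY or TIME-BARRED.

TIME-BARRED

Under the discovery rule, the claim accrued on February 1, 1999, when Quinlan discovered the injury — not on the March 10, 1998 date of the underlying act.
42 months from February 1, 1999 is August 1, 2002.
The defendant's active military service from December 14, 2000 to September 5, 2001 tolled the period for 265 days, extending the deadline to April 23, 2003.
The other events in the timeline have no effect on the limitation period under the stated rules.
Filing on May 4, 2003 missed the April 23, 2003 deadline — the action is time-barred.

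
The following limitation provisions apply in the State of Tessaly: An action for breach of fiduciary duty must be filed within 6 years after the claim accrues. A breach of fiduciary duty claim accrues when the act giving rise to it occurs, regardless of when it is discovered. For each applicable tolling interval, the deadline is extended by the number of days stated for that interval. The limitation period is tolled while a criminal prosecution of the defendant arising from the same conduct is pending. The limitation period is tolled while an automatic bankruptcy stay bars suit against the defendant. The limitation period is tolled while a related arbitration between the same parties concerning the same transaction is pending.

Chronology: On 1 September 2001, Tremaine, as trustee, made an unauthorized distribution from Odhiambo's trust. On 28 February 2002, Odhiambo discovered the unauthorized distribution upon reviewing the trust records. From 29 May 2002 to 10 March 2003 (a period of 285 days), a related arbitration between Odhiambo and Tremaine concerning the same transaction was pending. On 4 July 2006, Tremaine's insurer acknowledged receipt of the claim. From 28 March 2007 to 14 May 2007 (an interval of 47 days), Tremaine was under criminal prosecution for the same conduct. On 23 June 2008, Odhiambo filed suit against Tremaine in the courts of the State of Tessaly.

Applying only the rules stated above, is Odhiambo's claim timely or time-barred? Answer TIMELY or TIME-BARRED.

Because the rule ties accrual to occurrence, the claim accrued on 1 September 2001, not on the 28 February 2002 discovery date.
The untolled deadline — 6 years after 1 September 2001 — is 1 September 2007.
The period was tolled for 285 days by the pending related arbitration (29 May 2002 to 10 March 2003), pushing the deadline to 12 June 2008.
Because the pending criminal prosecution ran from 28 March 2007 to 14 May 2007, the deadline is extended by 47 days to 29 July 2008.
Nothing else in the chronology tolls or restarts the period.
Filing on 23 June 2008 beat the 29 July 2008 deadline — the action is timely.

TIMELY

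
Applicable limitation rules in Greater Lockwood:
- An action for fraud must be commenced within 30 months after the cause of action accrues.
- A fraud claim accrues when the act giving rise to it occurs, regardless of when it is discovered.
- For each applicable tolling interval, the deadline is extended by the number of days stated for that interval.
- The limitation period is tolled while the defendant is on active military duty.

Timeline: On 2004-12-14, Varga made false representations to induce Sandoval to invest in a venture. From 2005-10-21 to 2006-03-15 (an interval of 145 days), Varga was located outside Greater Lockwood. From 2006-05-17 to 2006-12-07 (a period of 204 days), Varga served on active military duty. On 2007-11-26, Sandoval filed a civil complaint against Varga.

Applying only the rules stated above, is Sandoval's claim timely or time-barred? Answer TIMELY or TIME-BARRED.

The cause of action accrued on 2004-12-14, the date of the act.
30 months from 2004-12-14 is 2007-06-14.
The period was tolled for 204 days by the defendant's active military service (2006-05-17 to 2006-12-07), pushing the deadline to 2008-01-04.
Although the defendant's absence ran from 2005-10-21 to 2006-03-15, the stated rules do not make that a tolling event, so it is disregarded.
The 2007-11-26 filing precedes the 2008-01-04 deadline; the claim is timely.

TIMELY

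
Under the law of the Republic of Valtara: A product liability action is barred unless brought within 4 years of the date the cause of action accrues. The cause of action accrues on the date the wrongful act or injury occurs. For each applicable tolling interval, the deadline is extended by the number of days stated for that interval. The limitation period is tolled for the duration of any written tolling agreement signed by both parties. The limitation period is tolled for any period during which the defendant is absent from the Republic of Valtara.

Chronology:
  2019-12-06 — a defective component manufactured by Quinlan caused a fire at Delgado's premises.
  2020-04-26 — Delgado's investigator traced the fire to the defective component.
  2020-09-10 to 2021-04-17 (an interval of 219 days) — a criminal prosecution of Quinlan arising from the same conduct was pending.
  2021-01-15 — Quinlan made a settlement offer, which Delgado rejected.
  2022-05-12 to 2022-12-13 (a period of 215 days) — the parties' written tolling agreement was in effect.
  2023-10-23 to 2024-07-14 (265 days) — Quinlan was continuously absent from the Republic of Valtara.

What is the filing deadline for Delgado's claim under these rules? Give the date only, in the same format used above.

2025-03-30

The claim accrued on 2019-12-06, when the wrongful act occurred; under the stated occurrence rule the 2020-04-26 discovery does not delay accrual.
Adding the 4 years base period to 2019-12-06 gives a deadline of 2023-12-06, before any tolling.
The period was tolled for 215 days by the written tolling agreement (2022-05-12 to 2022-12-13), pushing the deadline to 2024-07-08.
Because the defendant's absence from the jurisdiction ran from 2023-10-23 to 2024-07-14, the deadline is extended by 265 days to 2025-03-30.
No stated provision tolls the period for a criminal prosecution, so the interval from 2020-09-10 to 2021-04-17 has no effect on the deadline.
The other events in the timeline have no effect on the limitation period under the stated rules.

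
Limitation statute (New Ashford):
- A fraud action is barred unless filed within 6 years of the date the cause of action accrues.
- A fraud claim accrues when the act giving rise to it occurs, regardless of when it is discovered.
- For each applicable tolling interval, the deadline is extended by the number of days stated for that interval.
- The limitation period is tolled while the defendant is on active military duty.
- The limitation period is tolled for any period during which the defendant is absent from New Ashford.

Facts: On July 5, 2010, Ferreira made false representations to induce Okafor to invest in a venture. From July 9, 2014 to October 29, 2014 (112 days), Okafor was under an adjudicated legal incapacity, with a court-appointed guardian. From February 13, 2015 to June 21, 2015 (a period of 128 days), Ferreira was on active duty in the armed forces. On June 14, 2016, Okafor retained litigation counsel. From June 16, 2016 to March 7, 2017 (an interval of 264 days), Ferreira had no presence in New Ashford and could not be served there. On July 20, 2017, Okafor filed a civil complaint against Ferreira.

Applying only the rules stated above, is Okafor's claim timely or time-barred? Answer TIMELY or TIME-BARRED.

TIMELY

The limitation period began to run on July 5, 2010.
Adding the 6 years base period to July 5, 2010 gives a deadline of July 5, 2016, before any tolling.
Because the defendant's active military service ran from February 13, 2015 to June 21, 2015, the deadline is extended by 128 days to November 10, 2016.
The defendant's absence from the jurisdiction from June 16, 2016 to March 7, 2017 tolled the period for 264 days, extending the deadline to August 1, 2017.
Although the plaintiff's incapacity ran from July 9, 2014 to October 29, 2014, the stated rules do not make that a tolling event, so it is disregarded.
The other events in the timeline have no effect on the limitation period under the stated rules.
Filing on July 20, 2017 beat the August 1, 2017 deadline — the action is timely.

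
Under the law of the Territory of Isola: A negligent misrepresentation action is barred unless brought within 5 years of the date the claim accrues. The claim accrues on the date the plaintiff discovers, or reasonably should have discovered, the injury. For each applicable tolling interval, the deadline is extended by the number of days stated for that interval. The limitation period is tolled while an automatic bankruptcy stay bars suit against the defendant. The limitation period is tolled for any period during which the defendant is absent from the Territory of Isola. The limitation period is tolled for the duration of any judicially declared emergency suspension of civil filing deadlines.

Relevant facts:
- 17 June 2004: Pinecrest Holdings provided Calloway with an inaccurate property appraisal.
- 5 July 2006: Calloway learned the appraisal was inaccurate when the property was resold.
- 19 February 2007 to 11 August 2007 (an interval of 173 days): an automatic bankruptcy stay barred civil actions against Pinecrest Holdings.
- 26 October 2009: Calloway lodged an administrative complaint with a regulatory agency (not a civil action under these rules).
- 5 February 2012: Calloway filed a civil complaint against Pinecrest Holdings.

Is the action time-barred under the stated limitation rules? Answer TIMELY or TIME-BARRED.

TIME-BARRED

The claim did not accrue until Calloway discovered the injury on 5 July 2006; the 17 June 2004 act date does not start the clock under the stated rule.
The untolled deadline — 5 years after 5 July 2006 — is 5 July 2011.
The automatic bankruptcy stay from 19 February 2007 to 11 August 2007 tolled the period for 173 days, extending the deadline to 25 December 2011.
Nothing else in the chronology tolls or restarts the period.
The 5 February 2012 filing falls after the 25 December 2011 deadline; the claim is time-barred.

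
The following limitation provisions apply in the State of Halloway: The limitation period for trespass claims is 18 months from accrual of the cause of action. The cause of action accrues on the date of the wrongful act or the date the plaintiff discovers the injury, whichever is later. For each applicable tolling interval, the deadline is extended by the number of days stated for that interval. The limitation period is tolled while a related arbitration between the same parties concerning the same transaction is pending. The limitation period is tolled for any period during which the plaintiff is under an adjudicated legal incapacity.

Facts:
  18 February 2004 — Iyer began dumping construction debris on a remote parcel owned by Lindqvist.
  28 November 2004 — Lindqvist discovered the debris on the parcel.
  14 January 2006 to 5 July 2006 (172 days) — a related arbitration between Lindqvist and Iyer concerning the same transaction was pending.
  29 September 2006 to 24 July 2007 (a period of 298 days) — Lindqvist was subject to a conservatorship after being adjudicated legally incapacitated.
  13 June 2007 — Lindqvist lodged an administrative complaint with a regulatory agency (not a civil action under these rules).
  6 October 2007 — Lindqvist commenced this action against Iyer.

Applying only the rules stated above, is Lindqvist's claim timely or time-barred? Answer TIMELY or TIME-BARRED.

TIME-BARRED

The claim accrued on 28 November 2004 — the later of the 18 February 2004 act and the 28 November 2004 discovery.
Adding the 18 months base period to 28 November 2004 gives a deadline of 28 May 2006, before any tolling.
The pending related arbitration from 14 January 2006 to 5 July 2006 tolled the period for 172 days, extending the deadline to 16 November 2006.
The period was tolled for 298 days by the plaintiff's legal incapacity (29 September 2006 to 24 July 2007), pushing the deadline to 10 September 2007.
The other events in the timeline have no effect on the limitation period under the stated rules.
The 6 October 2007 filing falls after the 10 September 2007 deadline; the claim is time-barred.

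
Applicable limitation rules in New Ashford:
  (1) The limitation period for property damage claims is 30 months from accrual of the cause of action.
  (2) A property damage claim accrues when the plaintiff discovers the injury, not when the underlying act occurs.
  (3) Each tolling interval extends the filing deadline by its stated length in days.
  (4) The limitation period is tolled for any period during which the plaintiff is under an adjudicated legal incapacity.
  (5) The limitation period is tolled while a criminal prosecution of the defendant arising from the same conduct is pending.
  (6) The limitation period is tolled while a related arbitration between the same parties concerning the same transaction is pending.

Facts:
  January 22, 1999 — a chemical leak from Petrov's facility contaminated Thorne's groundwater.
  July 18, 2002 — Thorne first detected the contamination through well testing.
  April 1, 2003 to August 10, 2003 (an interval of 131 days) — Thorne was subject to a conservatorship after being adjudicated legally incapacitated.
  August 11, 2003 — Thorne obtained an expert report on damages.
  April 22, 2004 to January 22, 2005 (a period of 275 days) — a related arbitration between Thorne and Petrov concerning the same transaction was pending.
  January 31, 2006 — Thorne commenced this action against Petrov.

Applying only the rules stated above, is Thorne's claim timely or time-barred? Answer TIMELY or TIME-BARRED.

The claim did not accrue until Thorne discovered the injury on July 18, 2002; the January 22, 1999 act date does not start the clock under the stated rule.
Adding the 30 months base period to July 18, 2002 gives a deadline of January 18, 2005, before any tolling.
Because the plaintiff's legal incapacity ran from April 1, 2003 to August 10, 2003, the deadline is extended by 131 days to May 29, 2005.
Because the pending related arbitration ran from April 22, 2004 to January 22, 2005, the deadline is extended by 275 days to February 28, 2006.
None of the other events listed affects the running of the period under the stated rules.
The January 31, 2006 filing precedes the February 28, 2006 deadline; the claim is timely.

TIMELY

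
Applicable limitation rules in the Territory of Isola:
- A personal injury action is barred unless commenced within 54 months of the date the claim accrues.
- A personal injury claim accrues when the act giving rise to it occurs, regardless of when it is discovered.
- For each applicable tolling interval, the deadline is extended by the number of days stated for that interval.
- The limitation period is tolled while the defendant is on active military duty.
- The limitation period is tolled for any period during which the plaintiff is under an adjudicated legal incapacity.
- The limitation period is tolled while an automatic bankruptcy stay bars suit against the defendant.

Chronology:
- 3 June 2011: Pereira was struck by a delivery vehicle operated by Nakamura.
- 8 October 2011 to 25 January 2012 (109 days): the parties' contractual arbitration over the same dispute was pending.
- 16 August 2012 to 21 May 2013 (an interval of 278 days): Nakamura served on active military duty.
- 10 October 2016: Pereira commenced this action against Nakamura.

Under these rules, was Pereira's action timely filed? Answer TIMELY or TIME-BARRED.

The claim accrued on 3 June 2011, the date of the act.
The untolled deadline — 54 months after 3 June 2011 — is 3 December 2015.
The defendant's active military service from 16 August 2012 to 21 May 2013 tolled the period for 278 days, extending the deadline to 6 September 2016.
Although a pending arbitration ran from 8 October 2011 to 25 January 2012, the stated rules do not make that a tolling event, so it is disregarded.
Pereira filed on 10 October 2016, after the 6 September 2016 deadline, so the action is time-barred.

TIME-BARRED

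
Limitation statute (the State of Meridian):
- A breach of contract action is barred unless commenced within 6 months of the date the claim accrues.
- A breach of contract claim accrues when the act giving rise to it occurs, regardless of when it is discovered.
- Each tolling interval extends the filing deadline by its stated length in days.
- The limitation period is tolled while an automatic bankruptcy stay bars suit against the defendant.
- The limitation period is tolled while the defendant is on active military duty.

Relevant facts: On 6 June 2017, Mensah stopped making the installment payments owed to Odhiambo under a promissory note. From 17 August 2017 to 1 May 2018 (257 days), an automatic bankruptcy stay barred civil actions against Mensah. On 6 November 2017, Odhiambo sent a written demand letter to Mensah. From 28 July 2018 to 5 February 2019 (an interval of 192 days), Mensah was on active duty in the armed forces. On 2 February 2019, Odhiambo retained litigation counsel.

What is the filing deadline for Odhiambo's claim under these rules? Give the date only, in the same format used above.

28 February 2019

The claim accrued on 6 June 2017, when the wrongful act occurred.
The untolled deadline — 6 months after 6 June 2017 — is 6 December 2017.
The period was tolled for 257 days by the automatic bankruptcy stay (17 August 2017 to 1 May 2018), pushing the deadline to 20 August 2018.
The defendant's active military service from 28 July 2018 to 5 February 2019 tolled the period for 192 days, extending the deadline to 28 February 2019.
None of the other events listed affects the running of the period under the stated rules.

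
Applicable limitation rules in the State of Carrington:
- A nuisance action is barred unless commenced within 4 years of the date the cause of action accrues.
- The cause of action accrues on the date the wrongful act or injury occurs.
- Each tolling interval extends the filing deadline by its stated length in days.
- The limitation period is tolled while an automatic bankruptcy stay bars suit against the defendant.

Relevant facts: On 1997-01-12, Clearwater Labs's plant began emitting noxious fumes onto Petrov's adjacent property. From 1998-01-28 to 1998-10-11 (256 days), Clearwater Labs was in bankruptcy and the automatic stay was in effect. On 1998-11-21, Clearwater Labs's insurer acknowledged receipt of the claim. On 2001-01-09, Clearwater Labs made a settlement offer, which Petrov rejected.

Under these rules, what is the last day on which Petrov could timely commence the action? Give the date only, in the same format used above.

2001-09-25

The claim accrued on 1997-01-12, when the wrongful act occurred.
Adding the 4 years base period to 1997-01-12 gives a deadline of 2001-01-12, before any tolling.
The automatic bankruptcy stay from 1998-01-28 to 1998-10-11 tolled the period for 256 days, extending the deadline to 2001-09-25.
The other events in the timeline have no effect on the limitation period under the stated rules.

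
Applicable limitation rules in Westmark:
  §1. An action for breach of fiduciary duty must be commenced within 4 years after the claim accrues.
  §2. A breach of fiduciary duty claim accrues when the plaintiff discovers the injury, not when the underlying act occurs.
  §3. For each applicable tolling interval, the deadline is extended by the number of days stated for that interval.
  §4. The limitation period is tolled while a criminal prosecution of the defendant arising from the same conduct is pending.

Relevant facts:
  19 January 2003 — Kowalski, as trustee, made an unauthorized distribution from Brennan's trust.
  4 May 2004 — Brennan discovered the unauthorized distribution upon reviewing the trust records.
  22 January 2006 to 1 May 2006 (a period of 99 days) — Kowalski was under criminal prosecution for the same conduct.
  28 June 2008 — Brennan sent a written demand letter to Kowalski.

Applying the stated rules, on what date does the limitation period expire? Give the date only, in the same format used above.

11 August 2008

Under the discovery rule, the claim accrued on 4 May 2004, when Brennan discovered the injury — not on the 19 January 2003 date of the underlying act.
4 years from 4 May 2004 is 4 May 2008.
Because the pending criminal prosecution ran from 22 January 2006 to 1 May 2006, the deadline is extended by 99 days to 11 August 2008.
Nothing else in the chronology tolls or restarts the period.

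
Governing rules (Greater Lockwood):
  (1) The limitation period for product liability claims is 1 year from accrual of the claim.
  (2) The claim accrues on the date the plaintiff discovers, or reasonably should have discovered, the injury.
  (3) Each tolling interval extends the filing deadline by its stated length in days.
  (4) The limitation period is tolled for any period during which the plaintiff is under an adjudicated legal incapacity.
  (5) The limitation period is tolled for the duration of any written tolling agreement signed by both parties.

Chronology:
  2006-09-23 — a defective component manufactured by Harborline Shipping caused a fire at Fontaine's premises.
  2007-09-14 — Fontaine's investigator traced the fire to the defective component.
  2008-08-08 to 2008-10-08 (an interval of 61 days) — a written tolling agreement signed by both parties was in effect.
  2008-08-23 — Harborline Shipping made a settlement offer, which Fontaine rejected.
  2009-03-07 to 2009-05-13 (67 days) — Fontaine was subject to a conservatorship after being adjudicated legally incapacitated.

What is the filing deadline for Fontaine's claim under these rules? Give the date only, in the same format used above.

Under the discovery rule, the claim accrued on 2007-09-14, when Fontaine discovered the injury — not on the 2006-09-23 date of the underlying act.
1 year from 2007-09-14 is 2008-09-14.
Because the written tolling agreement ran from 2008-08-08 to 2008-10-08, the deadline is extended by 61 days to 2008-11-14.
The plaintiff's legal incapacity from 2009-03-07 to 2009-05-13 began after the period had already run on 2008-11-14, so it has no tolling effect.
None of the other events listed affects the running of the period under the stated rules.

2008-11-14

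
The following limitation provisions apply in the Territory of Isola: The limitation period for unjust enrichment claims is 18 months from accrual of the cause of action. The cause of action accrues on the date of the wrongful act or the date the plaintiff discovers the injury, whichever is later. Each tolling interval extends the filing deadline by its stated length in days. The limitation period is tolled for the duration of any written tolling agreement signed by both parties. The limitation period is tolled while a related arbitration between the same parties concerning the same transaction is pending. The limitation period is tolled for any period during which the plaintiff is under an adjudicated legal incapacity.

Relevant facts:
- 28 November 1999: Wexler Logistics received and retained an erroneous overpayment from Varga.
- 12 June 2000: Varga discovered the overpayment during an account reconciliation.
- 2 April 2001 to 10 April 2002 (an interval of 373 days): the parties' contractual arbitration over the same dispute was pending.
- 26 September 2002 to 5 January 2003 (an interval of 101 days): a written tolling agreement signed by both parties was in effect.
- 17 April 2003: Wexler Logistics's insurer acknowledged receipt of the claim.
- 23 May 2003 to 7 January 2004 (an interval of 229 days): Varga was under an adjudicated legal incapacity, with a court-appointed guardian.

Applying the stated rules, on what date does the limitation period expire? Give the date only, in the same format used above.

31 March 2003

Taking the later of the act (28 November 1999) and discovery (12 June 2000), the claim accrued on 12 June 2000.
The untolled deadline — 18 months after 12 June 2000 — is 12 December 2001.
Because the pending related arbitration ran from 2 April 2001 to 10 April 2002, the deadline is extended by 373 days to 20 December 2002.
The written tolling agreement from 26 September 2002 to 5 January 2003 tolled the period for 101 days, extending the deadline to 31 March 2003.
By the time the plaintiff's legal incapacity began on 23 May 2003, the limitation period had already expired on 31 March 2003; that interval cannot revive it.
Nothing else in the chronology tolls or restarts the period.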